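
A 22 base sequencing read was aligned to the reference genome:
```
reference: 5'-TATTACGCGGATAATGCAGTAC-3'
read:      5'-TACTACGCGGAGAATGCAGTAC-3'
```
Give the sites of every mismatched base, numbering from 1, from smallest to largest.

Scanning 1-based: 3: T/C; 12: T/G.

3, 12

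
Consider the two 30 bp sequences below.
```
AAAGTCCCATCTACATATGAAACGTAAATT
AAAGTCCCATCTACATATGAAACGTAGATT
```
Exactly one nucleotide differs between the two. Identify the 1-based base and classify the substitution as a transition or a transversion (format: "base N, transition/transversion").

base 27, transition

The sequences differ only at base 27: A→G (purine→purine), a transition.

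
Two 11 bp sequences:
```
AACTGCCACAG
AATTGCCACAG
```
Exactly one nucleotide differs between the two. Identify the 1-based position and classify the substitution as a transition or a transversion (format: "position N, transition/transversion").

The sequences differ only at position 3: C→T (pyrimidine→pyrimidine), a transition.

position 3, transition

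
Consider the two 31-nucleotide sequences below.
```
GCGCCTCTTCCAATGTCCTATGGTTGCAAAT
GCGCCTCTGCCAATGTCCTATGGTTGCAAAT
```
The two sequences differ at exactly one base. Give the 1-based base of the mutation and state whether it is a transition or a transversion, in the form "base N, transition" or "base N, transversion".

The sequences differ only at base 9: T→G (pyrimidine→purine), a transversion.

base 9, transversion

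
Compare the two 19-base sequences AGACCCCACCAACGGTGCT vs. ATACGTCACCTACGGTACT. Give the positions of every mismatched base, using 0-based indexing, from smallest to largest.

1, 4, 5, 10, 16

Scanning 0-based: 1: G/T; 4: C/G; 5: C/T; 10: A/T; 16: G/A.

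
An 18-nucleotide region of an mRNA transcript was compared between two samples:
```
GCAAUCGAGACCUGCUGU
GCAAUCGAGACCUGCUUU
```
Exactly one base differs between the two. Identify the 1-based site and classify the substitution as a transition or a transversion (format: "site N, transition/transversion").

site 17, transversion

The sequences differ only at site 17: G→U (purine→pyrimidine), a transversion.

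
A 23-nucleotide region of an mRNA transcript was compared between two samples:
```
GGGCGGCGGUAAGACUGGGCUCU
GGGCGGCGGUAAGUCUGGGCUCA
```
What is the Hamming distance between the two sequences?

The sequences differ at bases 14, 23 (1-based) — 2 in total.

2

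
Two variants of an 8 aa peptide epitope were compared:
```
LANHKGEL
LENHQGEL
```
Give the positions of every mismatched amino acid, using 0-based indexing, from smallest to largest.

1, 4

Scanning 0-based: 1: A/E; 4: K/Q.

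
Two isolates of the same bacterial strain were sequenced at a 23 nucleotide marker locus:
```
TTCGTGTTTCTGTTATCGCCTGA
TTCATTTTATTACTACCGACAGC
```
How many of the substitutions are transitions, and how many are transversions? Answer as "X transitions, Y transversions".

Mismatches (1-based):
site 4: G→A (purine→purine, transition)
site 6: G→T (purine→pyrimidine, transversion)
site 9: T→A (pyrimidine→purine, transversion)
site 10: C→T (pyrimidine→pyrimidine, transition)
site 12: G→A (purine→purine, transition)
site 13: T→C (pyrimidine→pyrimidine, transition)
site 16: T→C (pyrimidine→pyrimidine, transition)
site 19: C→A (pyrimidine→purine, transversion)
site 21: T→A (pyrimidine→purine, transversion)
site 23: A→C (purine→pyrimidine, transversion)

5 transitions, 5 transversions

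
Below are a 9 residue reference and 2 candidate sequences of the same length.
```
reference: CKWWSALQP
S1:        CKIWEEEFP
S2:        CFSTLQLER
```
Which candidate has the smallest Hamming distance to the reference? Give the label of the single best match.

S1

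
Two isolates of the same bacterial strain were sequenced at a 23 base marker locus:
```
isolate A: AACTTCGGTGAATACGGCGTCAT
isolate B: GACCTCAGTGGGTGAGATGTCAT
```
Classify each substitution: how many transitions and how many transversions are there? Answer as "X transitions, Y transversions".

8 transitions, 1 transversion

Mismatches (1-based):
base 1: A→G (purine→purine, transition)
base 4: T→C (pyrimidine→pyrimidine, transition)
base 7: G→A (purine→purine, transition)
base 11: A→G (purine→purine, transition)
base 12: A→G (purine→purine, transition)
base 14: A→G (purine→purine, transition)
base 15: C→A (pyrimidine→purine, transversion)
base 17: G→A (purine→purine, transition)
base 18: C→T (pyrimidine→pyrimidine, transition)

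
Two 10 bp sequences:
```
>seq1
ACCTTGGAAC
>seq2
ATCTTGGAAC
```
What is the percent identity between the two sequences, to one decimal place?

90.0%

Mismatch at position 2 (1-based): 1 of 10.
Identical positions: 9/10 = 90% → 90.0%.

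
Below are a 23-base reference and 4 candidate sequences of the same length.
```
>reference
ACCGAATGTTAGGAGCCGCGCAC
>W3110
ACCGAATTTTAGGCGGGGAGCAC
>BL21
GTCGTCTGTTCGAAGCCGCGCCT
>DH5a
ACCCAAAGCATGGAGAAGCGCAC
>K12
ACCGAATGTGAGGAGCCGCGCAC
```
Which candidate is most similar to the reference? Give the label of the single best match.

K12

W3110 differs at 5 bases; BL21 differs at 8 bases; DH5a differs at 7 bases; K12 differs at 1 base. The closest is K12.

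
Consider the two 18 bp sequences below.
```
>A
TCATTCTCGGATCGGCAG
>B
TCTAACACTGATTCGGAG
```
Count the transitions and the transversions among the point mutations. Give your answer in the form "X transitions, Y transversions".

1 transition, 7 transversions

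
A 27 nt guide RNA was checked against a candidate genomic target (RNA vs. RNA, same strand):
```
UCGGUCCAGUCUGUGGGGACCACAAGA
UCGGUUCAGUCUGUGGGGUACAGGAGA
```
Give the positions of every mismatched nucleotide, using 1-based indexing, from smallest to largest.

Scanning 1-based: 6: C/U; 19: A/U; 20: C/A; 23: C/G; 24: A/G.

6, 19, 20, 23, 24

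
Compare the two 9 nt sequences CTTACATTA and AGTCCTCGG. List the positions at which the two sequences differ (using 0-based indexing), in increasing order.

Differences at position 0 (C→A), position 1 (T→G), position 3 (A→C), position 5 (A→T), position 6 (T→C), position 7 (T→G), position 8 (A→G).

0, 1, 3, 5, 6, 7, 8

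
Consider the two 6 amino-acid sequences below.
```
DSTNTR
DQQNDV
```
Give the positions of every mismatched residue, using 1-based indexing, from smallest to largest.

2, 3, 5, 6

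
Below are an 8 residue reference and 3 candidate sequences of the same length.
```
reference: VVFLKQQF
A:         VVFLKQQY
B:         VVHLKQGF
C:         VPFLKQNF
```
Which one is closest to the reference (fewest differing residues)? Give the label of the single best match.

Hamming distances to reference — A: 1; B: 2; C: 2.
Smallest is A with 1 mismatch.

A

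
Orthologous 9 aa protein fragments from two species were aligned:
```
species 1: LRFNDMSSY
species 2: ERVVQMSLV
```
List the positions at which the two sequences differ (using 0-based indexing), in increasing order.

Differences at position 0 (L→E), position 2 (F→V), position 3 (N→V), position 4 (D→Q), position 7 (S→L), position 8 (Y→V).

0, 2, 3, 4, 7, 8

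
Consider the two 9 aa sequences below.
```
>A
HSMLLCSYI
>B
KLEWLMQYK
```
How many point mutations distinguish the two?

Comparing position by position, 7 residues differ: 1 (H/K), 2 (S/L), 3 (M/E), 4 (L/W), 6 (C/M), 7 (S/Q), 9 (I/K).

7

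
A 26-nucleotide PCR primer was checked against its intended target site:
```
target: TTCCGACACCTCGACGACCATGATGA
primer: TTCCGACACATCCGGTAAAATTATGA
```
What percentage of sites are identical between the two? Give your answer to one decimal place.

8 positions differ (10, 13, 14, 15, 16, 18, 19, 22), so 18 of 26 match: 18/26 = 69.23%.

69.2%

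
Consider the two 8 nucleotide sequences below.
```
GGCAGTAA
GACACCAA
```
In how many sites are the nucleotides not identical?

3

The sequences differ at sites 2, 5, 6 (1-based) — 3 in total.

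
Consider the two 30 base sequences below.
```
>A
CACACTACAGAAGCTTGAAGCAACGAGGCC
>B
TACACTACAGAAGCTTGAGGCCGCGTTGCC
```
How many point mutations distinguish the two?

6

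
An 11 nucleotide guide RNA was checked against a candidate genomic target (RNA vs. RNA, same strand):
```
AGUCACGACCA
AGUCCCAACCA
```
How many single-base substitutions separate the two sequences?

The sequences differ at positions 5, 7 (1-based) — 2 in total.

2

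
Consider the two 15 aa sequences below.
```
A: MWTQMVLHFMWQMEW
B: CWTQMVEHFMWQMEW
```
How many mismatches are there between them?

The sequences differ at positions 1, 7 (1-based) — 2 in total.

2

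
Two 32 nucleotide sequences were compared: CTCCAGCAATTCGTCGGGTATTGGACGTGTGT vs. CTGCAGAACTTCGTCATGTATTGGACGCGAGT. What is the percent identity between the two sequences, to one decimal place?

78.1%

Mismatches at positions 3, 7, 9, 16, 17, 28, 30 (1-based): 7 of 32.
Identical positions: 25/32 = 78.12% → 78.1%.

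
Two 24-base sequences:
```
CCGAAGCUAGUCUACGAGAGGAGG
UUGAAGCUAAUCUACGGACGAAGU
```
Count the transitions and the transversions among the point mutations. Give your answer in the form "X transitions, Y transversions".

6 transitions, 2 transversions

Mismatches (1-based):
site 1: C→U (pyrimidine→pyrimidine, transition)
site 2: C→U (pyrimidine→pyrimidine, transition)
site 10: G→A (purine→purine, transition)
site 17: A→G (purine→purine, transition)
site 18: G→A (purine→purine, transition)
site 19: A→C (purine→pyrimidine, transversion)
site 21: G→A (purine→purine, transition)
site 24: G→U (purine→pyrimidine, transversion)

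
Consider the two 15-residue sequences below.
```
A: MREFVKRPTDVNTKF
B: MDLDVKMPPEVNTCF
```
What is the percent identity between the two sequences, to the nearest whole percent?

53%

Mismatches at positions 2, 3, 4, 7, 9, 10, 14 (1-based): 7 of 15.
Identical positions: 8/15 = 53.33% → 53%.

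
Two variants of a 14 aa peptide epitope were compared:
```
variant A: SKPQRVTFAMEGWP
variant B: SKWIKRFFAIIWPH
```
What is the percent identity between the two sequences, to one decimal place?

28.6%

Mismatches at positions 3, 4, 5, 6, 7, 10, 11, 12, 13, 14 (1-based): 10 of 14.
Identical positions: 4/14 = 28.57% → 28.6%.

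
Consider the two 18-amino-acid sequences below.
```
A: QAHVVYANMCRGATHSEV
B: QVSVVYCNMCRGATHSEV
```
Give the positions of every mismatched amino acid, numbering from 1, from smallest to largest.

Scanning 1-based: 2: A/V; 3: H/S; 7: A/C.

2, 3, 7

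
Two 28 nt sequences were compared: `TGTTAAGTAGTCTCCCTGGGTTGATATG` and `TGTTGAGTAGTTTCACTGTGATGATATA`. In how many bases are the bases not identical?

6

Mismatches (1-based): base 5: A→G; base 12: C→T; base 15: C→A; base 19: G→T; base 21: T→A; base 28: G→A.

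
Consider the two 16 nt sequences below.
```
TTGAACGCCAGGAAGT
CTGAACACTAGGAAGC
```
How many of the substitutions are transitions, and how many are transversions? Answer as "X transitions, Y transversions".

4 transitions, 0 transversions

Transitions (purine↔purine or pyrimidine↔pyrimidine): 1 T→C, 7 G→A, 9 C→T, 16 T→C.
Transversions (purine↔pyrimidine): none.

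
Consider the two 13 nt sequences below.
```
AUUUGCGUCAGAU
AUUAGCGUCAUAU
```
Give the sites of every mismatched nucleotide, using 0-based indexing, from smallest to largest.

Differences at site 3 (U→A), site 10 (G→U).

3, 10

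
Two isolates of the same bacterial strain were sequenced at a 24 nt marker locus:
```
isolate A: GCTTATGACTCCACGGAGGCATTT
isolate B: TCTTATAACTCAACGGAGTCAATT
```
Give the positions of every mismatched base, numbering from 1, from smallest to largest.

Scanning 1-based: 1: G/T; 7: G/A; 12: C/A; 19: G/T; 22: T/A.

1, 7, 12, 19, 22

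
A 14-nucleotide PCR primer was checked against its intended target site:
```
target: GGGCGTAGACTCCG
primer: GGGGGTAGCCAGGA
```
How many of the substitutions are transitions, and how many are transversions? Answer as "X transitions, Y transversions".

Mismatches (1-based):
site 4: C→G (pyrimidine→purine, transversion)
site 9: A→C (purine→pyrimidine, transversion)
site 11: T→A (pyrimidine→purine, transversion)
site 12: C→G (pyrimidine→purine, transversion)
site 13: C→G (pyrimidine→purine, transversion)
site 14: G→A (purine→purine, transition)

1 transition, 5 transversions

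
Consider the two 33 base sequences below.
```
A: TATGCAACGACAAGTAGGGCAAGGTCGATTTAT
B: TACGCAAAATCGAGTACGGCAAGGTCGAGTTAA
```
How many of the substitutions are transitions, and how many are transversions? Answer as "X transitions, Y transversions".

3 transitions, 5 transversions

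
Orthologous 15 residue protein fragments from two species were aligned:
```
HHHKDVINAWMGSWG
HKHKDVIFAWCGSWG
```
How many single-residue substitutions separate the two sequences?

Comparing position by position, 3 positions differ: 2 (H/K), 8 (N/F), 11 (M/C).

3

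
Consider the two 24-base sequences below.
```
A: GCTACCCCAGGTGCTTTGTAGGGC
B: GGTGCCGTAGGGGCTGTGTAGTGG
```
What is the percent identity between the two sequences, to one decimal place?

8 positions differ (2, 4, 7, 8, 12, 16, 22, 24), so 16 of 24 match: 16/24 = 66.67%.

66.7%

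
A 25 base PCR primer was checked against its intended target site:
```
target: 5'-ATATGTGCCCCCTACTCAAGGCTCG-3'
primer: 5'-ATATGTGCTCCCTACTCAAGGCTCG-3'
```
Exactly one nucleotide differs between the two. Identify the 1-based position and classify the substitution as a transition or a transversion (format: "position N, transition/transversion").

position 9, transition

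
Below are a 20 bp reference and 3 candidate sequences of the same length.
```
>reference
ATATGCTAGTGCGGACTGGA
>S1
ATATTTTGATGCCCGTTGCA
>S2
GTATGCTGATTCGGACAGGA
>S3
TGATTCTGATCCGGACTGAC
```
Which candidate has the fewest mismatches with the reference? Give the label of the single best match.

S2

Hamming distances to reference — S1: 9; S2: 5; S3: 8.
Smallest is S2 with 5 mismatches.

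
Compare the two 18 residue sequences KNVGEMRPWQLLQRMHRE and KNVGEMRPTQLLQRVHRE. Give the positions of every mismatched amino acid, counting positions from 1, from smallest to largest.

Differences at position 9 (W→T), position 15 (M→V).

9, 15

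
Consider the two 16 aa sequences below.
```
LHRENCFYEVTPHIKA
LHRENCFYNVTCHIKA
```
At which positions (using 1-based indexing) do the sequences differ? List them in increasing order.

Scanning 1-based: 9: E/N; 12: P/C.

9, 12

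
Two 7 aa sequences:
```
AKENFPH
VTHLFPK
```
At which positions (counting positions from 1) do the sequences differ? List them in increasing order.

Scanning 1-based: 1: A/V; 2: K/T; 3: E/H; 4: N/L; 7: H/K.

1, 2, 3, 4, 7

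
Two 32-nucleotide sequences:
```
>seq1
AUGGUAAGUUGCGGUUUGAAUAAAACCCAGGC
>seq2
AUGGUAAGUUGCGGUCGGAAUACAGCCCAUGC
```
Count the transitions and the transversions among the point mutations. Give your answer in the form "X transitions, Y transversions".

2 transitions, 3 transversions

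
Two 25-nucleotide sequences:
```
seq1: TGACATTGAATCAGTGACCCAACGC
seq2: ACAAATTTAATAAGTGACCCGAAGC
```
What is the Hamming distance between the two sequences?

7

Mismatches (1-based): base 1: T→A; base 2: G→C; base 4: C→A; base 8: G→T; base 12: C→A; base 21: A→G; base 23: C→A.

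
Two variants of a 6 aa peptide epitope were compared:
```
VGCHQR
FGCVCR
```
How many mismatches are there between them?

The sequences differ at residues 1, 4, 5 (1-based) — 3 in total.

3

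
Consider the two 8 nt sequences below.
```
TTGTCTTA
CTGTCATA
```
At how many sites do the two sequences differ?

Comparing position by position, 2 sites differ: 1 (T/C), 6 (T/A).

2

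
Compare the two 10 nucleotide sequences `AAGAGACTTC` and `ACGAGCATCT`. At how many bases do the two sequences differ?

5

The sequences differ at bases 2, 6, 7, 9, 10 (1-based) — 5 in total.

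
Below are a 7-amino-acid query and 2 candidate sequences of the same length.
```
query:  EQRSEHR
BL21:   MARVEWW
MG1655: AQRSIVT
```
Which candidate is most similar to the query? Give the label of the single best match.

BL21 differs at 5 residues; MG1655 differs at 4 residues. The closest is MG1655.

MG1655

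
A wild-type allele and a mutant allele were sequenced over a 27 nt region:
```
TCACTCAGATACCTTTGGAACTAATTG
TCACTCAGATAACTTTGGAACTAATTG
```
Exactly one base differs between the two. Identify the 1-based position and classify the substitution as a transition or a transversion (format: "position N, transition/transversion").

The sequences differ only at position 12: C→A (pyrimidine→purine), a transversion.

position 12, transversion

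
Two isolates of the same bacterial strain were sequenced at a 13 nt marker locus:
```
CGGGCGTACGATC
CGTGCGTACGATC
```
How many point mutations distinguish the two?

Mismatches (1-based): position 3: G→T.

1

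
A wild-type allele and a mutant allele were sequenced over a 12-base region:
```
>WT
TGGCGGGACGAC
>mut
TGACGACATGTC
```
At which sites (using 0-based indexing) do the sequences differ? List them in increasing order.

2, 5, 6, 8, 10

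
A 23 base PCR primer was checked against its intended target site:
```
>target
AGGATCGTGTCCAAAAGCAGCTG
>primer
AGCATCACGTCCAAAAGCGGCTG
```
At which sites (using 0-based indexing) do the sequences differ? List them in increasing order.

2, 6, 7, 18

Scanning 0-based: 2: G/C; 6: G/A; 7: T/C; 18: A/G.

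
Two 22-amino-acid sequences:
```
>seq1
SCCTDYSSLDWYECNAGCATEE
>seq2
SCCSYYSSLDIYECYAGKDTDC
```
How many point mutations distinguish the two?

Comparing position by position, 8 residues differ: 4 (T/S), 5 (D/Y), 11 (W/I), 15 (N/Y), 18 (C/K), 19 (A/D), 21 (E/D), 22 (E/C).

8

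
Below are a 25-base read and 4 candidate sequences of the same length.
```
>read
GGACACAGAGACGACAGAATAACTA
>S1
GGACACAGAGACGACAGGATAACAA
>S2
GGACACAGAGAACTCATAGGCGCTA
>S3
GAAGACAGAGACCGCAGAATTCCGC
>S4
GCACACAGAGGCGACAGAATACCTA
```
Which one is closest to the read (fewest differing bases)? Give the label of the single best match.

S1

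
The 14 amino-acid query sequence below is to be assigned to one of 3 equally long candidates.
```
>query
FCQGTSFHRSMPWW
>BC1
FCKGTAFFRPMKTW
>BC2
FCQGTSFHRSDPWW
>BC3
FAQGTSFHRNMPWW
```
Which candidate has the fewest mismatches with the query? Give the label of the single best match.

Hamming distances to query — BC1: 6; BC2: 1; BC3: 2.
Smallest is BC2 with 1 mismatch.

BC2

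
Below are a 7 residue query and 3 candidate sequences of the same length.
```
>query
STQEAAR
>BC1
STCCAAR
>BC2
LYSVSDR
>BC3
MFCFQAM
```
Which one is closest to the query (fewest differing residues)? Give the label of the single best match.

BC1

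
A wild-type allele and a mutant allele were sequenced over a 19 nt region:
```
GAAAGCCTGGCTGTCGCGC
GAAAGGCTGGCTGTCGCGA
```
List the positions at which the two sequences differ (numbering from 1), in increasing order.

6, 19

Scanning 1-based: 6: C/G; 19: C/A.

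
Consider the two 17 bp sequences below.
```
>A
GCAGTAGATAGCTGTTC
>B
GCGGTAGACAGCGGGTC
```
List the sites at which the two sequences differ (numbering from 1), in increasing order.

3, 9, 13, 15

Differences at site 3 (A→G), site 9 (T→C), site 13 (T→G), site 15 (T→G).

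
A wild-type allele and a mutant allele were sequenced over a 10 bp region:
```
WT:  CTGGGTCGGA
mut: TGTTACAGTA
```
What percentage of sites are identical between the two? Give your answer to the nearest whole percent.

8 positions differ (1, 2, 3, 4, 5, 6, 7, 9), so 2 of 10 match: 2/10 = 20%.

20%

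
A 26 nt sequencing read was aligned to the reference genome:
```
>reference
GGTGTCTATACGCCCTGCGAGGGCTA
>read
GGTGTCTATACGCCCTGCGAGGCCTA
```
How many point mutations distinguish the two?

Comparing position by position, 1 position differs: 23 (G/C).

1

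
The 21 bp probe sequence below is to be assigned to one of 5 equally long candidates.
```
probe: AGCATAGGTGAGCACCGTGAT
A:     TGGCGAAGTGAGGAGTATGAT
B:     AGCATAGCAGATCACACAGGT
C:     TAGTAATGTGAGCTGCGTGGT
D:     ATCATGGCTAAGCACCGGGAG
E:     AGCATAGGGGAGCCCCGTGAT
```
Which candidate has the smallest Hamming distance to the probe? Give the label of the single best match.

A differs at 9 sites; B differs at 7 sites; C differs at 9 sites; D differs at 6 sites; E differs at 2 sites. The closest is E.

E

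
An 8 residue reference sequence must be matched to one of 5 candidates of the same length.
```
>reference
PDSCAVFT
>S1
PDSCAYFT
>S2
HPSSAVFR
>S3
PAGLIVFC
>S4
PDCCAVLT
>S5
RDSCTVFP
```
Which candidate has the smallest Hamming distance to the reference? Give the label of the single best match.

Hamming distances to reference — S1: 1; S2: 4; S3: 5; S4: 2; S5: 3.
Smallest is S1 with 1 mismatch.

S1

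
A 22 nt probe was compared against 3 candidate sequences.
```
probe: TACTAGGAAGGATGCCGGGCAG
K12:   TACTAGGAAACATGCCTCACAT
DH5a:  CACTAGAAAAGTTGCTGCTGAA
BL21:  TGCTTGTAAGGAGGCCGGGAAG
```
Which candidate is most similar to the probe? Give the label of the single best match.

K12 differs at 6 positions; DH5a differs at 9 positions; BL21 differs at 5 positions. The closest is BL21.

BL21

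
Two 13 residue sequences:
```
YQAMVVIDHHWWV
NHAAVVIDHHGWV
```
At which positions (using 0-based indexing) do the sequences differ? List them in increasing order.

0, 1, 3, 10

Scanning 0-based: 0: Y/N; 1: Q/H; 3: M/A; 10: W/G.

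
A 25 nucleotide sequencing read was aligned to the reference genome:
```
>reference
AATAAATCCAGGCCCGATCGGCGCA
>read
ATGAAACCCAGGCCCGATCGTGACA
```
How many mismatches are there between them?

Mismatches (1-based): site 2: A→T; site 3: T→G; site 7: T→C; site 21: G→T; site 22: C→G; site 23: G→A.

6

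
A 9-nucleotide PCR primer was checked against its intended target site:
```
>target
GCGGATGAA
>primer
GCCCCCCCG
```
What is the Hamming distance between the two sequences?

Comparing position by position, 7 sites differ: 3 (G/C), 4 (G/C), 5 (A/C), 6 (T/C), 7 (G/C), 8 (A/C), 9 (A/G).

7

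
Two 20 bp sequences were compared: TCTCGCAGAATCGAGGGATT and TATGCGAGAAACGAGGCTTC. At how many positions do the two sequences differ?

The sequences differ at positions 2, 4, 5, 6, 11, 17, 18, 20 (1-based) — 8 in total.

8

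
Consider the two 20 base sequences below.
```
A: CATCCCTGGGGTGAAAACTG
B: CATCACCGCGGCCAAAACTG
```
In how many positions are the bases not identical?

5

The sequences differ at positions 5, 7, 9, 12, 13 (1-based) — 5 in total.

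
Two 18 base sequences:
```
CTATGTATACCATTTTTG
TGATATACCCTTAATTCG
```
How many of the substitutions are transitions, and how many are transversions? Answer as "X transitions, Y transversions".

5 transitions, 5 transversions

Transitions (purine↔purine or pyrimidine↔pyrimidine): 1 C→T, 5 G→A, 8 T→C, 11 C→T, 17 T→C.
Transversions (purine↔pyrimidine): 2 T→G, 9 A→C, 12 A→T, 13 T→A, 14 T→A.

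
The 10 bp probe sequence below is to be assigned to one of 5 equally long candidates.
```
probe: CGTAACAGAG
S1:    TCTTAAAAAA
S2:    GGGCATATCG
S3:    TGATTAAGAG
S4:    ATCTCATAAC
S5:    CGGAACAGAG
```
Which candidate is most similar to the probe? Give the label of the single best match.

S5

Hamming distances to probe — S1: 6; S2: 6; S3: 5; S4: 9; S5: 1.
Smallest is S5 with 1 mismatch.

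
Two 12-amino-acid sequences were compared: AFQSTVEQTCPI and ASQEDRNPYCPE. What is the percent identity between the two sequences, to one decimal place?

33.3%

8 positions differ (2, 4, 5, 6, 7, 8, 9, 12), so 4 of 12 match: 4/12 = 33.33%.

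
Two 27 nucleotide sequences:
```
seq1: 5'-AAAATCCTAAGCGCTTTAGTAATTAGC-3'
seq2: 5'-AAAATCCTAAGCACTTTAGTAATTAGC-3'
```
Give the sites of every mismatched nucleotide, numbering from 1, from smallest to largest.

Differences at site 13 (G→A).

13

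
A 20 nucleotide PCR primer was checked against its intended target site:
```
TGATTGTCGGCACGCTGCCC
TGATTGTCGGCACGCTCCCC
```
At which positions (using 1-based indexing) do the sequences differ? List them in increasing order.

17

Scanning 1-based: 17: G/C.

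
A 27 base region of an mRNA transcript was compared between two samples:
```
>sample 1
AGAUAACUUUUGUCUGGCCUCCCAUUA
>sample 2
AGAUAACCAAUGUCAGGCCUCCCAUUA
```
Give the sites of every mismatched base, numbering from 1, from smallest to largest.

8, 9, 10, 15

Differences at site 8 (U→C), site 9 (U→A), site 10 (U→A), site 15 (U→A).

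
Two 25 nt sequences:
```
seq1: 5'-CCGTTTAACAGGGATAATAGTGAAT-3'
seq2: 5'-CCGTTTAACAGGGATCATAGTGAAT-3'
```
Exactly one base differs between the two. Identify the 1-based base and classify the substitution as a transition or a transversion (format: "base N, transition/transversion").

Base 16 changes A→C. A is a purine and C is a pyrimidine, so this is a transversion.

base 16, transversion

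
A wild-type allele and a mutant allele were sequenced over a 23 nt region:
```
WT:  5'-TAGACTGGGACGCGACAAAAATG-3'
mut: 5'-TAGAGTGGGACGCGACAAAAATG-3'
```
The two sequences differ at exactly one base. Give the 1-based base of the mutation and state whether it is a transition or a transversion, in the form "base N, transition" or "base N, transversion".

base 5, transversion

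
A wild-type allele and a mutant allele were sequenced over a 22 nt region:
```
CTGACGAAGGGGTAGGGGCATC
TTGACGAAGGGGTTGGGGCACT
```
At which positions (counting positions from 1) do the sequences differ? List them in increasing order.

1, 14, 21, 22

Differences at position 1 (C→T), position 14 (A→T), position 21 (T→C), position 22 (C→T).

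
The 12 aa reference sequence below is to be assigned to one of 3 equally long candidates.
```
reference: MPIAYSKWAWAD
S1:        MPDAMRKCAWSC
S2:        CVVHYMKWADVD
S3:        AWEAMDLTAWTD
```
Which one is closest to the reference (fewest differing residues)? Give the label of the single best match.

S1 differs at 6 residues; S2 differs at 7 residues; S3 differs at 8 residues. The closest is S1.

S1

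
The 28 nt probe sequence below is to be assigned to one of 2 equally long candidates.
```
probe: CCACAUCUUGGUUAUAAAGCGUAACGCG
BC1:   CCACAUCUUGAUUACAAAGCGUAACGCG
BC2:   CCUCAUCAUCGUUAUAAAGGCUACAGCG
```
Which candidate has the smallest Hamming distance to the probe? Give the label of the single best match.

BC1 differs at 2 bases; BC2 differs at 7 bases. The closest is BC1.

BC1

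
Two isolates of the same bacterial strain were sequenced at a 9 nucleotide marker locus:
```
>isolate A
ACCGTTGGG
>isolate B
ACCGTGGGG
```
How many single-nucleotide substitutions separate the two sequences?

1

Mismatches (1-based): base 6: T→G.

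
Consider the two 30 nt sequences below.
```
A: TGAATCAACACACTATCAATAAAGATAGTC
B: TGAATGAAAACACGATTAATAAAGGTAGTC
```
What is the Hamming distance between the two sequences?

5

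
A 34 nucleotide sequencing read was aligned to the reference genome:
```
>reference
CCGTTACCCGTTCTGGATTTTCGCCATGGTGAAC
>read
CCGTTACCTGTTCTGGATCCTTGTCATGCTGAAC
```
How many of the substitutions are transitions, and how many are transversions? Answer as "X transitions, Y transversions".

Transitions (purine↔purine or pyrimidine↔pyrimidine): 9 C→T, 19 T→C, 20 T→C, 22 C→T, 24 C→T.
Transversions (purine↔pyrimidine): 29 G→C.

5 transitions, 1 transversion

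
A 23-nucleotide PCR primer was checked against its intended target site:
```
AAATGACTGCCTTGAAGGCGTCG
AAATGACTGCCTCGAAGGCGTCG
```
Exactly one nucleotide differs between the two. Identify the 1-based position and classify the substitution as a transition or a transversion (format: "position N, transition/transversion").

Position 13 changes T→C. T is a pyrimidine and C is a pyrimidine, so this is a transition.

position 13, transition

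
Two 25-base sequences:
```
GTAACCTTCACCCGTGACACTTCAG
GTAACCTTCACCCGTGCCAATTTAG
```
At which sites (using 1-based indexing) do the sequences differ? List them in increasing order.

17, 20, 23

Scanning 1-based: 17: A/C; 20: C/A; 23: C/T.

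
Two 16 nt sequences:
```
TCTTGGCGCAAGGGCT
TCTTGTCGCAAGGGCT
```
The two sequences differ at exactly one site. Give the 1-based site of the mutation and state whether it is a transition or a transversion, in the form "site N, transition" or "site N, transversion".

site 6, transversion

Site 6 changes G→T. G is a purine and T is a pyrimidine, so this is a transversion.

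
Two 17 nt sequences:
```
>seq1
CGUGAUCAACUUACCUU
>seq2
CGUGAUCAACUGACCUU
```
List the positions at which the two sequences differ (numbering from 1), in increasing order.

Scanning 1-based: 12: U/G.

12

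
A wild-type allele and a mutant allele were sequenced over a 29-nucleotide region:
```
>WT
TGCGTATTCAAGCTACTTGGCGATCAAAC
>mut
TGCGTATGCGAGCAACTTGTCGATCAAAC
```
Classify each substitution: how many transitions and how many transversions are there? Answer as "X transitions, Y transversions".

1 transition, 3 transversions

Transitions (purine↔purine or pyrimidine↔pyrimidine): 10 A→G.
Transversions (purine↔pyrimidine): 8 T→G, 14 T→A, 20 G→T.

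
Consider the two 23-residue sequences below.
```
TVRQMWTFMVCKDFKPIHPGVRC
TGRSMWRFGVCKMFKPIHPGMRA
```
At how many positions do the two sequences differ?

The sequences differ at positions 2, 4, 7, 9, 13, 21, 23 (1-based) — 7 in total.

7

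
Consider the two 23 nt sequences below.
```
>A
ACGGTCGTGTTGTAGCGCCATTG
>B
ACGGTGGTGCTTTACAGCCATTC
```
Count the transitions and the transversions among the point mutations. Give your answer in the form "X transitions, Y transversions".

1 transition, 5 transversions

Mismatches (1-based):
position 6: C→G (pyrimidine→purine, transversion)
position 10: T→C (pyrimidine→pyrimidine, transition)
position 12: G→T (purine→pyrimidine, transversion)
position 15: G→C (purine→pyrimidine, transversion)
position 16: C→A (pyrimidine→purine, transversion)
position 23: G→C (purine→pyrimidine, transversion)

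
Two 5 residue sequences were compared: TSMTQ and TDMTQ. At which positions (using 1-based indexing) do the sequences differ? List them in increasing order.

2

Scanning 1-based: 2: S/D.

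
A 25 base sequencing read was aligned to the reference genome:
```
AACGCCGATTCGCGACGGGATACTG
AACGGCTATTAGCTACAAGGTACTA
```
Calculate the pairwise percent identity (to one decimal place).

8 positions differ (5, 7, 11, 14, 17, 18, 20, 25), so 17 of 25 match: 17/25 = 68%.

68.0%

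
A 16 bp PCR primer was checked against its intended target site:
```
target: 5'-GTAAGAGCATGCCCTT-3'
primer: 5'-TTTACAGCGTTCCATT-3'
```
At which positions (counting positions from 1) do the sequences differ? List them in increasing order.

Scanning 1-based: 1: G/T; 3: A/T; 5: G/C; 9: A/G; 11: G/T; 14: C/A.

1, 3, 5, 9, 11, 14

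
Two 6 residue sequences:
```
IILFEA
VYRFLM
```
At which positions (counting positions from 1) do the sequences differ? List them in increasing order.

Scanning 1-based: 1: I/V; 2: I/Y; 3: L/R; 5: E/L; 6: A/M.

1, 2, 3, 5, 6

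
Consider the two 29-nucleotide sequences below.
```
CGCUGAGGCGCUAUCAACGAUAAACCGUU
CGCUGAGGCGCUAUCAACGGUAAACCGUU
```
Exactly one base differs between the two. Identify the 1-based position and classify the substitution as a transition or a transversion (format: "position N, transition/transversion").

position 20, transition

The sequences differ only at position 20: A→G (purine→purine), a transition.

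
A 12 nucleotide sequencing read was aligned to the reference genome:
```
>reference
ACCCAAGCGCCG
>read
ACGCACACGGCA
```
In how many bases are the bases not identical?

Mismatches (1-based): base 3: C→G; base 6: A→C; base 7: G→A; base 10: C→G; base 12: G→A.

5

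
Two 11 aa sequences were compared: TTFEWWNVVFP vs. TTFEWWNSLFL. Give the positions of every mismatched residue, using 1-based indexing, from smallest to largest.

8, 9, 11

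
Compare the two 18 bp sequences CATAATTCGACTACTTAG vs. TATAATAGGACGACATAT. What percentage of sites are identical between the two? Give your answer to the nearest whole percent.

6 positions differ (1, 7, 8, 12, 15, 18), so 12 of 18 match: 12/18 = 66.67%.

67%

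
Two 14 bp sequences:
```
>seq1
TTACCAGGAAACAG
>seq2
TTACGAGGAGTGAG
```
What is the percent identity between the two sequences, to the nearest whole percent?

4 positions differ (5, 10, 11, 12), so 10 of 14 match: 10/14 = 71.43%.

71%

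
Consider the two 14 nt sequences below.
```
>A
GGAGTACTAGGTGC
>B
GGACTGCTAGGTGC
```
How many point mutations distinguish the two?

The sequences differ at bases 4, 6 (1-based) — 2 in total.

2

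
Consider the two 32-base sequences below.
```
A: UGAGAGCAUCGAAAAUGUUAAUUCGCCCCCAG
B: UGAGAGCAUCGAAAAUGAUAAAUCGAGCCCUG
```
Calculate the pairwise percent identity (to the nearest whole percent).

5 positions differ (18, 22, 26, 27, 31), so 27 of 32 match: 27/32 = 84.38%.

84%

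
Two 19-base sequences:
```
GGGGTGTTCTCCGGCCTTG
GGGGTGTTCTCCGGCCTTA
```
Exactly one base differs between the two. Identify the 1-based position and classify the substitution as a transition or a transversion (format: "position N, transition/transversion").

position 19, transition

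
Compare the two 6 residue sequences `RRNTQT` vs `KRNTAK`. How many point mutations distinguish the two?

3

Mismatches (1-based): position 1: R→K; position 5: Q→A; position 6: T→K.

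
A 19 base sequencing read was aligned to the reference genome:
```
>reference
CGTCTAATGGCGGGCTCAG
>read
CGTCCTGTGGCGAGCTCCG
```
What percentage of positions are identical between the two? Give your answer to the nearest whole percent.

74%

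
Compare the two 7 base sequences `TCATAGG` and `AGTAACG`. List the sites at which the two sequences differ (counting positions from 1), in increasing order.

1, 2, 3, 4, 6

Differences at site 1 (T→A), site 2 (C→G), site 3 (A→T), site 4 (T→A), site 6 (G→C).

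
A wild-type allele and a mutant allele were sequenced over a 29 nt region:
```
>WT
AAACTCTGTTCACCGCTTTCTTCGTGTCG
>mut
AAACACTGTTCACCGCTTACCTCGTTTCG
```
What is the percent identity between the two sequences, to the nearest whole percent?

86%

Mismatches at positions 5, 19, 21, 26 (1-based): 4 of 29.
Identical positions: 25/29 = 86.21% → 86%.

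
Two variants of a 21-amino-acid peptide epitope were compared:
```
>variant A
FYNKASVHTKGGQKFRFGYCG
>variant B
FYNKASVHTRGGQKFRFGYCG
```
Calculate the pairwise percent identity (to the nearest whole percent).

Mismatch at position 10 (1-based): 1 of 21.
Identical positions: 20/21 = 95.24% → 95%.

95%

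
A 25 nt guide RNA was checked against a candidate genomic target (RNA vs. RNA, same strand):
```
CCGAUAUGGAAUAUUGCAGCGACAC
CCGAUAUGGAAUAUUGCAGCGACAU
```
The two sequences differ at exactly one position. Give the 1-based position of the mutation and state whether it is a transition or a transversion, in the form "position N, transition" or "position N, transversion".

position 25, transition

The sequences differ only at position 25: C→U (pyrimidine→pyrimidine), a transition.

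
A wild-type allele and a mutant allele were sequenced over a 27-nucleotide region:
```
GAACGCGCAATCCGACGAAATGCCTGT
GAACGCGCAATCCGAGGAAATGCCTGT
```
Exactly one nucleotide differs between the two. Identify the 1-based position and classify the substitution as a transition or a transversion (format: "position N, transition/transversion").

Position 16 changes C→G. C is a pyrimidine and G is a purine, so this is a transversion.

position 16, transversion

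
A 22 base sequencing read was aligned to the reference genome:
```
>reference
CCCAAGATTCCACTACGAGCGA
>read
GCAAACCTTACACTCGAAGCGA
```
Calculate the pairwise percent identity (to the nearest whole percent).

Mismatches at positions 1, 3, 6, 7, 10, 15, 16, 17 (1-based): 8 of 22.
Identical positions: 14/22 = 63.64% → 64%.

64%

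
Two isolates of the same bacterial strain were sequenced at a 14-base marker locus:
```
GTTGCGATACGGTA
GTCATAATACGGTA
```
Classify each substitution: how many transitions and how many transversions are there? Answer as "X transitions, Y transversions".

4 transitions, 0 transversions

Mismatches (1-based):
base 3: T→C (pyrimidine→pyrimidine, transition)
base 4: G→A (purine→purine, transition)
base 5: C→T (pyrimidine→pyrimidine, transition)
base 6: G→A (purine→purine, transition)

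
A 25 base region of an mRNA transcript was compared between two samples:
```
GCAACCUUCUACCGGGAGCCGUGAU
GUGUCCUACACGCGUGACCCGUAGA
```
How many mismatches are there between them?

12

The sequences differ at bases 2, 3, 4, 8, 10, 11, 12, 15, 18, 23, 24, 25 (1-based) — 12 in total.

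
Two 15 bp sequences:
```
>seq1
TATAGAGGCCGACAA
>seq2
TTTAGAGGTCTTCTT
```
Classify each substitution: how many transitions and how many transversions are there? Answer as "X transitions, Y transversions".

1 transition, 5 transversions

Mismatches (1-based):
base 2: A→T (purine→pyrimidine, transversion)
base 9: C→T (pyrimidine→pyrimidine, transition)
base 11: G→T (purine→pyrimidine, transversion)
base 12: A→T (purine→pyrimidine, transversion)
base 14: A→T (purine→pyrimidine, transversion)
base 15: A→T (purine→pyrimidine, transversion)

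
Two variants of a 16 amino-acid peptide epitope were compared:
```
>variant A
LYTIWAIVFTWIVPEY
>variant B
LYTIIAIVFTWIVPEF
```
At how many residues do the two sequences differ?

2

Comparing position by position, 2 residues differ: 5 (W/I), 16 (Y/F).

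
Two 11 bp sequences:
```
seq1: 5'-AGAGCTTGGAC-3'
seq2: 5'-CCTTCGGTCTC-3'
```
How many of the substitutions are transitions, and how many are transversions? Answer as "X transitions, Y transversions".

0 transitions, 9 transversions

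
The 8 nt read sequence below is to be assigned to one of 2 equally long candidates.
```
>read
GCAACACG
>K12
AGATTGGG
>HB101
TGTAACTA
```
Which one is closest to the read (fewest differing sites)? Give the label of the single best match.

Hamming distances to read — K12: 6; HB101: 7.
Smallest is K12 with 6 mismatches.

K12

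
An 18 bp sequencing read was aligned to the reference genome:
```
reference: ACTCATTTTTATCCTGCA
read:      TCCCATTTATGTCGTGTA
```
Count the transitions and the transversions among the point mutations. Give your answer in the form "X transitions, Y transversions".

3 transitions, 3 transversions

Mismatches (1-based):
base 1: A→T (purine→pyrimidine, transversion)
base 3: T→C (pyrimidine→pyrimidine, transition)
base 9: T→A (pyrimidine→purine, transversion)
base 11: A→G (purine→purine, transition)
base 14: C→G (pyrimidine→purine, transversion)
base 17: C→T (pyrimidine→pyrimidine, transition)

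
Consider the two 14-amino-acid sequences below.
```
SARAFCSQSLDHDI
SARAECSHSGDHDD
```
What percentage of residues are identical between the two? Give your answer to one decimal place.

71.4%

4 positions differ (5, 8, 10, 14), so 10 of 14 match: 10/14 = 71.43%.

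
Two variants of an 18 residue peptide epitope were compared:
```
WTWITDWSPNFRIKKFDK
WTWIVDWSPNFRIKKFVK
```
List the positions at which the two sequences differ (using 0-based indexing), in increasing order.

4, 16

Differences at position 4 (T→V), position 16 (D→V).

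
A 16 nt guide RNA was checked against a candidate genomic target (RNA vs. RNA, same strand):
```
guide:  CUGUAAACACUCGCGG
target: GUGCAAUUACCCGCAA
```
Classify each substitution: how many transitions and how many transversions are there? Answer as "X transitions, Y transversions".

5 transitions, 2 transversions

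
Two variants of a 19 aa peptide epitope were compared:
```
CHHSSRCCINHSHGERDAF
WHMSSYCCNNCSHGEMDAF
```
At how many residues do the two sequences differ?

6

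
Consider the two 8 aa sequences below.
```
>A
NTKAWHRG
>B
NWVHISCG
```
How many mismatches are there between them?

Mismatches (1-based): residue 2: T→W; residue 3: K→V; residue 4: A→H; residue 5: W→I; residue 6: H→S; residue 7: R→C.

6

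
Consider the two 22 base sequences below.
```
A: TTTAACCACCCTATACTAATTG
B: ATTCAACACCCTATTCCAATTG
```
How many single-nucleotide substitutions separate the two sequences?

5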